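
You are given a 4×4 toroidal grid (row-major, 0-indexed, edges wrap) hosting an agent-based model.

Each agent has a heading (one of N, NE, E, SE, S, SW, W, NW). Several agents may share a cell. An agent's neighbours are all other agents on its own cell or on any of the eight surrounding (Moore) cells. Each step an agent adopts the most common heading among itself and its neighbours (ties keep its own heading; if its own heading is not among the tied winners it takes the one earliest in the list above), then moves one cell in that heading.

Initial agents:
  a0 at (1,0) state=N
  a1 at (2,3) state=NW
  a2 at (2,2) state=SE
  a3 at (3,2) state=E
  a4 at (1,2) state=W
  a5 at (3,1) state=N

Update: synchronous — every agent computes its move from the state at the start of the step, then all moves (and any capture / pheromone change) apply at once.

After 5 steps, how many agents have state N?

t=1: a0@(0,0):N a1@(1,2):NW a2@(3,3):SE a3@(3,3):E a4@(1,1):W a5@(2,1):N
t=2: a0@(3,0):N a1@(0,1):NW a2@(0,0):SE a3@(3,0):E a4@(0,1):N a5@(1,1):N
t=3: a0@(2,0):N a1@(3,1):N a2@(3,0):N a3@(2,0):N a4@(3,1):N a5@(0,1):N
t=4: a0@(1,0):N a1@(2,1):N a2@(2,0):N a3@(1,0):N a4@(2,1):N a5@(3,1):N
t=5: a0@(0,0):N a1@(1,1):N a2@(1,0):N a3@(0,0):N a4@(1,1):N a5@(2,1):N

6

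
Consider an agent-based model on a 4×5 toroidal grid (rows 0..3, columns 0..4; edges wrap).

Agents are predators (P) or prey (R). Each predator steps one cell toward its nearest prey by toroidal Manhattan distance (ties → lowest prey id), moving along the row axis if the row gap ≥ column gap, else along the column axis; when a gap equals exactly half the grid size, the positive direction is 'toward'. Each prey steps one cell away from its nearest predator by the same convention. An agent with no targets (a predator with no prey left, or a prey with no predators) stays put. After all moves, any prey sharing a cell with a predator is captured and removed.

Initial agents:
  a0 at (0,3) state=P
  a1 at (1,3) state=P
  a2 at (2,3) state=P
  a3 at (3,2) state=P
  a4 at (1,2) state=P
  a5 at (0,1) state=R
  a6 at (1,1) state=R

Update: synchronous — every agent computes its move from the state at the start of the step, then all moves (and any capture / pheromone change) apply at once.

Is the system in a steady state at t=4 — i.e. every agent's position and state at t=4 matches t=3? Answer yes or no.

no

t=1: a0@(0,2):P a1@(1,2):P a2@(2,2):P a3@(0,2):P a4@(1,1):P a5@(0,0):R a6@(1,0):R
t=2: a0@(0,1):P a1@(1,1):P a2@(2,1):P a3@(0,1):P a4@(1,0):P a5@(0,4):R a6@(1,4):R
t=3: a0@(0,0):P a1@(1,0):P a2@(2,0):P a3@(0,0):P a4@(1,4):P a5@(0,3):R a6@(1,3):R
t=4: a0@(0,4):P a1@(1,4):P a2@(2,4):P a3@(0,4):P a4@(1,3):P a5@(0,2):R a6@(1,2):R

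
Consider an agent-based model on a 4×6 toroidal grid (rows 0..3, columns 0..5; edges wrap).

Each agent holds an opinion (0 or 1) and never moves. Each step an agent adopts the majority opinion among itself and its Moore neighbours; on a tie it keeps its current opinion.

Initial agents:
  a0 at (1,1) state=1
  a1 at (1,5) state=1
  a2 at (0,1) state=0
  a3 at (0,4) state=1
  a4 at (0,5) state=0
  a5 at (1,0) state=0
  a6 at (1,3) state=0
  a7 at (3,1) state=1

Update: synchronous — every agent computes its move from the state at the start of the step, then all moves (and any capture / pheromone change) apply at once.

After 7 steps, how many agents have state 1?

3

t=1: a0@(1,1):0 a1@(1,5):1 a2@(0,1):0 a3@(0,4):1 a4@(0,5):0 a5@(1,0):0 a6@(1,3):0 a7@(3,1):1
t=2: (unchanged — steady state)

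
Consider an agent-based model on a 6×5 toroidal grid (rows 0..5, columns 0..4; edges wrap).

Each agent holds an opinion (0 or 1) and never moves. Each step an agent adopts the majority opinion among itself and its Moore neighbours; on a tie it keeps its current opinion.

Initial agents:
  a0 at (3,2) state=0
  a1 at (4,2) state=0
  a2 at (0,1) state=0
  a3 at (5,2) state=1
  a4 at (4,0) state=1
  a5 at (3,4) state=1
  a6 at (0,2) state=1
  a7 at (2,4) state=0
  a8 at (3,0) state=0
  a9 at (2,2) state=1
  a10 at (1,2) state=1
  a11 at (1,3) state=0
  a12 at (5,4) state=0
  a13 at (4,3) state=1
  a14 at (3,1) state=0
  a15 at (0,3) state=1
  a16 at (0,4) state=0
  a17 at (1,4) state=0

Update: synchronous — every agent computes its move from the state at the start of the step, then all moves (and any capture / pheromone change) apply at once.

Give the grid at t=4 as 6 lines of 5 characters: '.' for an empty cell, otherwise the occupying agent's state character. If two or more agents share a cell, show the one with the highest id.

t=1: a0@(3,2):0 a1@(4,2):0 a2@(0,1):1 a3@(5,2):1 a4@(4,0):0 a5@(3,4):1 a6@(0,2):1 a7@(2,4):0 a8@(3,0):0 a9@(2,2):0 a10@(1,2):1 a11@(1,3):0 a12@(5,4):1 a13@(4,3):1 a14@(3,1):0 a15@(0,3):1 a16@(0,4):0 a17@(1,4):0
t=2: a0@(3,2):0 a1@(4,2):0 a2@(0,1):1 a3@(5,2):1 a4@(4,0):0 a5@(3,4):0 a6@(0,2):1 a7@(2,4):0 a8@(3,0):0 a9@(2,2):0 a10@(1,2):1 a11@(1,3):0 a12@(5,4):1 a13@(4,3):1 a14@(3,1):0 a15@(0,3):1 a16@(0,4):0 a17@(1,4):0
t=3: (unchanged — steady state)

.1110
..100
..0.0
000.0
0.01.
..1.1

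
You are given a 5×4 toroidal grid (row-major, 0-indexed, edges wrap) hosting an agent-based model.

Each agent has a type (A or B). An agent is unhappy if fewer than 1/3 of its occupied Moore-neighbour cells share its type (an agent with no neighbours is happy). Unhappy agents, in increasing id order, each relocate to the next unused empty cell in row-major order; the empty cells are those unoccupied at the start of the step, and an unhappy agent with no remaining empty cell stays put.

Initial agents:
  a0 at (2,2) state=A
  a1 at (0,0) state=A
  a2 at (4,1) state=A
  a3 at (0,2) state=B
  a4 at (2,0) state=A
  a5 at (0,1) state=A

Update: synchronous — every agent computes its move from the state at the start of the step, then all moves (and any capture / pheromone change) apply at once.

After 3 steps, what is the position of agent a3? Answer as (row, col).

(0, 3)

t=1: a0@(2,2):A a1@(0,0):A a2@(4,1):A a3@(0,3):B a4@(2,0):A a5@(0,1):A
t=2: a0@(2,2):A a1@(0,0):A a2@(4,1):A a3@(0,2):B a4@(2,0):A a5@(0,1):A
t=3: a0@(2,2):A a1@(0,0):A a2@(4,1):A a3@(0,3):B a4@(2,0):A a5@(0,1):A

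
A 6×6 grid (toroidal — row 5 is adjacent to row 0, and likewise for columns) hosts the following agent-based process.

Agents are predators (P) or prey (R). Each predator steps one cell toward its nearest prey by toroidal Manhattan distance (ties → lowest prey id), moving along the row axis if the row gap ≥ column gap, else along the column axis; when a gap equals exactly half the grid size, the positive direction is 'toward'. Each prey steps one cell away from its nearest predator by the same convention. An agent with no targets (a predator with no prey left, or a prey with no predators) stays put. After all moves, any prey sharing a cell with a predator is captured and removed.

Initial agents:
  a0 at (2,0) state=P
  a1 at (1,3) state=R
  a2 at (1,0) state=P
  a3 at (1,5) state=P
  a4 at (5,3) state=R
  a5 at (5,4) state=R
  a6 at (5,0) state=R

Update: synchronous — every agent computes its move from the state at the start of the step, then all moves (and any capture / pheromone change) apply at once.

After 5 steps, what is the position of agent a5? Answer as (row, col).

t=1: a0@(3,0):P a1@(1,2):R a2@(0,0):P a3@(1,4):P a4@(4,3):R a5@(4,4):R a6@(4,0):R
t=2: a0@(4,0):P a1@(1,1):R a2@(5,0):P a3@(1,3):P a4@(4,2):R a5@(4,3):R
t=3: a0@(4,1):P a1@(1,0):R a2@(0,0):P a3@(1,2):P a4@(4,3):R a5@(4,2):R
t=4: a0@(4,2):P a1@(2,0):R a2@(1,0):P a3@(1,1):P a4@(4,4):R a5@(4,3):R
t=5: a0@(4,3):P a1@(3,0):R a2@(2,0):P a3@(2,1):P a4@(4,5):R a5@(4,4):R

(4, 4)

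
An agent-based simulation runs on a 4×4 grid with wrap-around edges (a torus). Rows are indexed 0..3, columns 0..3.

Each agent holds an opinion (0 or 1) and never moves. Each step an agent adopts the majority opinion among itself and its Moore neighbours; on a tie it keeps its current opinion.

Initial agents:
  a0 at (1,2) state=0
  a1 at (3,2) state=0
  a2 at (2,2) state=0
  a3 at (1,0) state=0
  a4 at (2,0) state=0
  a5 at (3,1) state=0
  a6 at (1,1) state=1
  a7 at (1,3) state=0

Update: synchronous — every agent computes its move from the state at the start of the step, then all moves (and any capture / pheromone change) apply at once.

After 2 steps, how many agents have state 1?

0

t=1: a0@(1,2):0 a1@(3,2):0 a2@(2,2):0 a3@(1,0):0 a4@(2,0):0 a5@(3,1):0 a6@(1,1):0 a7@(1,3):0
t=2: (unchanged — steady state)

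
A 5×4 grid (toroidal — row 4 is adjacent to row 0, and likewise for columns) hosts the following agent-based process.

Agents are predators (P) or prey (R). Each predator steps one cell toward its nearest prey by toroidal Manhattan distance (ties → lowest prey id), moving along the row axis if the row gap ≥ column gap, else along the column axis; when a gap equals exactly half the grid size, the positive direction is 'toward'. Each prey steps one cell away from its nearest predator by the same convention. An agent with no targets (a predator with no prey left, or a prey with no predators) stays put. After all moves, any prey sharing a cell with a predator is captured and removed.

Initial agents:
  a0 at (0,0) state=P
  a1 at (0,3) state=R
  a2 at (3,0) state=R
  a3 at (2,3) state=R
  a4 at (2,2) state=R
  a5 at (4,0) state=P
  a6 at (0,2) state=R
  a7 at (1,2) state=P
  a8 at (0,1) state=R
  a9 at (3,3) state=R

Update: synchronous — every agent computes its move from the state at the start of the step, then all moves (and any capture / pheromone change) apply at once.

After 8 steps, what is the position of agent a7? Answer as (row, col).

t=1: a0@(0,3):P a1@(0,2):R a2@(2,0):R a3@(3,3):R a4@(3,2):R a5@(3,0):P a6@(4,2):R a7@(2,2):P a8@(0,2):R a9@(2,3):R
t=2: a0@(0,2):P a1@(0,1):R a2@(1,0):R a4@(4,2):R a5@(2,0):P a7@(3,2):P a8@(0,1):R
t=3: a0@(0,1):P a1@(0,0):R a2@(0,0):R a4@(3,2):R a5@(1,0):P a7@(4,2):P a8@(0,0):R
t=4: a0@(0,0):P a1@(0,3):R a2@(0,3):R a4@(2,2):R a5@(0,0):P a7@(3,2):P a8@(0,3):R
t=5: a0@(0,3):P a1@(0,2):R a2@(0,2):R a4@(1,2):R a5@(0,3):P a7@(2,2):P a8@(0,2):R
t=6: a0@(0,2):P a1@(0,1):R a2@(0,1):R a5@(0,2):P a7@(1,2):P a8@(0,1):R
t=7: a0@(0,1):P a1@(0,0):R a2@(0,0):R a5@(0,1):P a7@(0,2):P a8@(0,0):R
t=8: a0@(0,0):P a5@(0,0):P a7@(0,3):P

(0, 3)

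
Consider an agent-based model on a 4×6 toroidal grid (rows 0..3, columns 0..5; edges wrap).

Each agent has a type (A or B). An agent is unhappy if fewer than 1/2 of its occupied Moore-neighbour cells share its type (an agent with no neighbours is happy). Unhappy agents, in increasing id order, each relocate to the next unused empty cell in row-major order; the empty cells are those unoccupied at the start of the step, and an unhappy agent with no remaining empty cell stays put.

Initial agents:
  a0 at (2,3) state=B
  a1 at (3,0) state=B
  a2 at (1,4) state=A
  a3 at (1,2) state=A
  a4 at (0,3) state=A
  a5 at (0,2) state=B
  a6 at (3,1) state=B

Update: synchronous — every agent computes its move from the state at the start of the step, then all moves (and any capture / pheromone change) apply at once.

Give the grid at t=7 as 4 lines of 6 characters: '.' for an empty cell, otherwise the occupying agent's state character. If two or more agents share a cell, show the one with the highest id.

B.AA.B
....A.
......
BB....

t=1: a0@(0,0):B a1@(3,0):B a2@(1,4):A a3@(0,1):A a4@(0,3):A a5@(0,4):B a6@(3,1):B
t=2: a0@(0,0):B a1@(3,0):B a2@(1,4):A a3@(0,2):A a4@(0,3):A a5@(0,5):B a6@(3,1):B
t=3: (unchanged — steady state)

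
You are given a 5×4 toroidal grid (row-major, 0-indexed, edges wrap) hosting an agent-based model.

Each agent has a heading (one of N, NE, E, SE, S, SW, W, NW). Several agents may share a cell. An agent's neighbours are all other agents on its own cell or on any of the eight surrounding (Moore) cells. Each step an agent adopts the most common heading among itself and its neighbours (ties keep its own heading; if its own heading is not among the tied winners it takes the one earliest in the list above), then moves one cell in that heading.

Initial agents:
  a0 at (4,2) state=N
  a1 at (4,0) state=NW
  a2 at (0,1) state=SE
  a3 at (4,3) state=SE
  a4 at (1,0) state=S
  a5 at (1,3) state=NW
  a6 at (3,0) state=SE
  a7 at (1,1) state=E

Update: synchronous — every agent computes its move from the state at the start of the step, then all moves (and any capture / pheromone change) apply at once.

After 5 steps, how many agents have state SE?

8

t=1: a0@(0,3):SE a1@(0,1):SE a2@(1,2):SE a3@(0,0):SE a4@(2,0):S a5@(0,2):NW a6@(4,1):SE a7@(1,2):E
t=2: a0@(1,0):SE a1@(1,2):SE a2@(2,3):SE a3@(1,1):SE a4@(3,0):S a5@(1,3):SE a6@(0,2):SE a7@(2,3):SE
t=3: a0@(2,1):SE a1@(2,3):SE a2@(3,0):SE a3@(2,2):SE a4@(4,1):SE a5@(2,0):SE a6@(1,3):SE a7@(3,0):SE
t=4: a0@(3,2):SE a1@(3,0):SE a2@(4,1):SE a3@(3,3):SE a4@(0,2):SE a5@(3,1):SE a6@(2,0):SE a7@(4,1):SE
t=5: a0@(4,3):SE a1@(4,1):SE a2@(0,2):SE a3@(4,0):SE a4@(1,3):SE a5@(4,2):SE a6@(3,1):SE a7@(0,2):SE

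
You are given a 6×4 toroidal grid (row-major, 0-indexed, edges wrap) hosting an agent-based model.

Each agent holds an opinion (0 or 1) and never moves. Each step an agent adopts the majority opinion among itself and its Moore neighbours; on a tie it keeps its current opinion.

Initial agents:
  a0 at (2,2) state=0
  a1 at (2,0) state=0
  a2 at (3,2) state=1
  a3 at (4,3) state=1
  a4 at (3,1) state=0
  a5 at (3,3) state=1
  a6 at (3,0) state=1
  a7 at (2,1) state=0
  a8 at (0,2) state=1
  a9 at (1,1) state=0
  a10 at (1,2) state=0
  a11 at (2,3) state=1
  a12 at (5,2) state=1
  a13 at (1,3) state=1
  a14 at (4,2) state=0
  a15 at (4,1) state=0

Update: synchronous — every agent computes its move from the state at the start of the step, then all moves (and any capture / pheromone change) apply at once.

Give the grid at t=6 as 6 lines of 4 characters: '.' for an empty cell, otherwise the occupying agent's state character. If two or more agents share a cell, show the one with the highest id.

..1.
.001
0001
1001
.011
..1.

t=1: a0@(2,2):0 a1@(2,0):0 a2@(3,2):0 a3@(4,3):1 a4@(3,1):0 a5@(3,3):1 a6@(3,0):1 a7@(2,1):0 a8@(0,2):1 a9@(1,1):0 a10@(1,2):0 a11@(2,3):1 a12@(5,2):1 a13@(1,3):1 a14@(4,2):1 a15@(4,1):0
t=2: (unchanged — steady state)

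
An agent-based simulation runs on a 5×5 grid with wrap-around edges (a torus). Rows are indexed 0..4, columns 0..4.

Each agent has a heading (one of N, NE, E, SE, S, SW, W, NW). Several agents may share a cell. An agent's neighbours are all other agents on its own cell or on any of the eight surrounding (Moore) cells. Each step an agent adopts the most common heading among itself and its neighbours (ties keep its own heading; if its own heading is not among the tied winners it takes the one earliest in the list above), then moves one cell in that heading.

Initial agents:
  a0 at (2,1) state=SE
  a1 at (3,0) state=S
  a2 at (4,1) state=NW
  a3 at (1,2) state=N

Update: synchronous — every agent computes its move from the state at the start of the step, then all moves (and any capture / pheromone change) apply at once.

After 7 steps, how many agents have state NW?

1

t=1: a0@(3,2):SE a1@(4,0):S a2@(3,0):NW a3@(0,2):N
t=2: a0@(4,3):SE a1@(0,0):S a2@(2,4):NW a3@(4,2):N
t=3: a0@(0,4):SE a1@(1,0):S a2@(1,3):NW a3@(3,2):N
t=4: a0@(1,0):SE a1@(2,0):S a2@(0,2):NW a3@(2,2):N
t=5: a0@(2,1):SE a1@(3,0):S a2@(4,1):NW a3@(1,2):N
t=6: a0@(3,2):SE a1@(4,0):S a2@(3,0):NW a3@(0,2):N
t=7: a0@(4,3):SE a1@(0,0):S a2@(2,4):NW a3@(4,2):N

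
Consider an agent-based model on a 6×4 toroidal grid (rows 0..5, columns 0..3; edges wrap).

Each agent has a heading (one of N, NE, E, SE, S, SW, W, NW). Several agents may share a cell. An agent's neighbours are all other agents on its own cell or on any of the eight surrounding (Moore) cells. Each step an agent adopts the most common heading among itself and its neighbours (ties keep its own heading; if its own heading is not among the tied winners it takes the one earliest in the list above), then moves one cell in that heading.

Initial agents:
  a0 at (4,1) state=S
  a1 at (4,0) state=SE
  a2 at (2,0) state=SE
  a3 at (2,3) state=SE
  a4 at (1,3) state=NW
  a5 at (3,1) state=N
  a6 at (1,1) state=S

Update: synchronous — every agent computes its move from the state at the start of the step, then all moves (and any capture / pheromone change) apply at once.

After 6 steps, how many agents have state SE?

t=1: a0@(5,1):S a1@(5,1):SE a2@(3,1):SE a3@(3,0):SE a4@(2,0):SE a5@(4,2):SE a6@(2,1):S
t=2: a0@(0,2):SE a1@(0,2):SE a2@(4,2):SE a3@(4,1):SE a4@(3,1):SE a5@(5,3):SE a6@(3,2):SE
t=3: a0@(1,3):SE a1@(1,3):SE a2@(5,3):SE a3@(5,2):SE a4@(4,2):SE a5@(0,0):SE a6@(4,3):SE
t=4: a0@(2,0):SE a1@(2,0):SE a2@(0,0):SE a3@(0,3):SE a4@(5,3):SE a5@(1,1):SE a6@(5,0):SE
t=5: a0@(3,1):SE a1@(3,1):SE a2@(1,1):SE a3@(1,0):SE a4@(0,0):SE a5@(2,2):SE a6@(0,1):SE
t=6: a0@(4,2):SE a1@(4,2):SE a2@(2,2):SE a3@(2,1):SE a4@(1,1):SE a5@(3,3):SE a6@(1,2):SE

7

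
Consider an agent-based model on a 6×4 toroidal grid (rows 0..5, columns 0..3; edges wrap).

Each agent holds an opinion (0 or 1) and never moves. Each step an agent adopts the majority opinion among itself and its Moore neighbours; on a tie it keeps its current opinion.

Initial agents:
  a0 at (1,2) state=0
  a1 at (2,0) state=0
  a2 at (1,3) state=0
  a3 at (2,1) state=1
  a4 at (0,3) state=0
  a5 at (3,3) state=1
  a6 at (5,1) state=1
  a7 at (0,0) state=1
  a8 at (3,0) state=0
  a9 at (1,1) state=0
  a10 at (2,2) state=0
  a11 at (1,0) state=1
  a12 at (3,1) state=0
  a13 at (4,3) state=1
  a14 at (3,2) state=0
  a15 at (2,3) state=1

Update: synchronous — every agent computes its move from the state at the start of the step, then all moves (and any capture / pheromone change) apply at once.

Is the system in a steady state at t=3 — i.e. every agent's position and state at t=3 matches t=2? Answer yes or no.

t=1: a0@(1,2):0 a1@(2,0):0 a2@(1,3):0 a3@(2,1):0 a4@(0,3):0 a5@(3,3):0 a6@(5,1):1 a7@(0,0):1 a8@(3,0):1 a9@(1,1):0 a10@(2,2):0 a11@(1,0):1 a12@(3,1):0 a13@(4,3):1 a14@(3,2):1 a15@(2,3):0
t=2: a0@(1,2):0 a1@(2,0):0 a2@(1,3):0 a3@(2,1):0 a4@(0,3):0 a5@(3,3):0 a6@(5,1):1 a7@(0,0):1 a8@(3,0):0 a9@(1,1):0 a10@(2,2):0 a11@(1,0):0 a12@(3,1):0 a13@(4,3):1 a14@(3,2):0 a15@(2,3):0
t=3: a0@(1,2):0 a1@(2,0):0 a2@(1,3):0 a3@(2,1):0 a4@(0,3):0 a5@(3,3):0 a6@(5,1):1 a7@(0,0):0 a8@(3,0):0 a9@(1,1):0 a10@(2,2):0 a11@(1,0):0 a12@(3,1):0 a13@(4,3):0 a14@(3,2):0 a15@(2,3):0

no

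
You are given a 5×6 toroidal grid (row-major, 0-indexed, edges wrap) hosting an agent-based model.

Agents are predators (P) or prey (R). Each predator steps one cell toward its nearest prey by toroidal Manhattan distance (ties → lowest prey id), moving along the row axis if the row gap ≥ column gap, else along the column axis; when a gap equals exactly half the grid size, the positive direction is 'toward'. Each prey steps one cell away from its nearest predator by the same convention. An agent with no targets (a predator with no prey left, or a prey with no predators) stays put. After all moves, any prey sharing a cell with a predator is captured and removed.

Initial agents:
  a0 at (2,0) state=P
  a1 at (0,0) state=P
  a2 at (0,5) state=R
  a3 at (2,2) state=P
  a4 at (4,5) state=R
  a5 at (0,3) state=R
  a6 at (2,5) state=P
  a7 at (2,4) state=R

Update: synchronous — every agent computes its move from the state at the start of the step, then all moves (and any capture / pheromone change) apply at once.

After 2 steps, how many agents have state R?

t=1: a0@(2,5):P a1@(0,5):P a2@(0,4):R a3@(2,3):P a4@(3,5):R a5@(0,2):R a6@(2,4):P
t=2: a0@(3,5):P a1@(0,4):P a2@(0,3):R a3@(1,3):P a4@(4,5):R a5@(0,1):R a6@(1,4):P

3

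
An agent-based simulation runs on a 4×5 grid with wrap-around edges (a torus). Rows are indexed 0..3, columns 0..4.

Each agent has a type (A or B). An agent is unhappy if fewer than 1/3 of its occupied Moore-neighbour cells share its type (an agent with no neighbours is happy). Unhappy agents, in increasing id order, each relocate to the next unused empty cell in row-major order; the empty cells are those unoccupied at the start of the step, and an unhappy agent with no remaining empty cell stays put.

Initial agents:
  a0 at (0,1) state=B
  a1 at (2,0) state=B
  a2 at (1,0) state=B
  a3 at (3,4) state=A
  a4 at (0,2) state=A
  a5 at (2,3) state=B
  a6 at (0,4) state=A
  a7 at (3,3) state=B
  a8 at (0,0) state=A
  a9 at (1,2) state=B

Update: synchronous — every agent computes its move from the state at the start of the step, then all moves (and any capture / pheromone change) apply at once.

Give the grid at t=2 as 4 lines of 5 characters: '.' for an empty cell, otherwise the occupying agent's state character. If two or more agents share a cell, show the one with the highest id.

AB.AA
BBB..
B..B.
....A

t=1: a0@(0,1):B a1@(2,0):B a2@(1,0):B a3@(3,4):A a4@(0,3):A a5@(2,3):B a6@(0,4):A a7@(1,1):B a8@(0,0):A a9@(1,2):B
t=2: (unchanged — steady state)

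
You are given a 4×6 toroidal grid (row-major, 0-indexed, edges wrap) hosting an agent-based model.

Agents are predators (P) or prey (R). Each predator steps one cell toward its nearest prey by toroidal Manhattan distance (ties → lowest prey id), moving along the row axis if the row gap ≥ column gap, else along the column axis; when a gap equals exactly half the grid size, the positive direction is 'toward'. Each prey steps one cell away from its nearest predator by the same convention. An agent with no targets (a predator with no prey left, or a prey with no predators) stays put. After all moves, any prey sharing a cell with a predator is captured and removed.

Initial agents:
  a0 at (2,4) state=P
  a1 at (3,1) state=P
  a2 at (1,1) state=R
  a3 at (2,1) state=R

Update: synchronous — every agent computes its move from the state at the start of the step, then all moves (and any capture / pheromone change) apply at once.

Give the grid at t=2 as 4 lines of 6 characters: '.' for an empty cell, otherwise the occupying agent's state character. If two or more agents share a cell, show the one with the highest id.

.R....
.P....
P.....
.R....

t=1: a0@(2,5):P a1@(2,1):P a2@(0,1):R a3@(1,1):R
t=2: a0@(2,0):P a1@(1,1):P a2@(3,1):R a3@(0,1):R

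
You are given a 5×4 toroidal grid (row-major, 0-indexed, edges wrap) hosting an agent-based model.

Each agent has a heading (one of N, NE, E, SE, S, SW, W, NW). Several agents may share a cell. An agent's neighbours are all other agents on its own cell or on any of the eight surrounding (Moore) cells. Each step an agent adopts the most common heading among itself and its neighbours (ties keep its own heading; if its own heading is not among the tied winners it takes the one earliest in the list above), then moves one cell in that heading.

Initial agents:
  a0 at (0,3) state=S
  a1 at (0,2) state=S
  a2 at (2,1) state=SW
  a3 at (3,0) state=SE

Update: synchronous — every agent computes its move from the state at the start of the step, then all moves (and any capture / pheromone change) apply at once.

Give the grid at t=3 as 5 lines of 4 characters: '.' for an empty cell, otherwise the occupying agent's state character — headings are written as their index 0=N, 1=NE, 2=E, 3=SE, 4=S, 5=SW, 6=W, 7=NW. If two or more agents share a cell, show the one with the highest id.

..5.
...3
....
..44
....

t=1: a0@(1,3):S a1@(1,2):S a2@(3,0):SW a3@(4,1):SE
t=2: a0@(2,3):S a1@(2,2):S a2@(4,3):SW a3@(0,2):SE
t=3: a0@(3,3):S a1@(3,2):S a2@(0,2):SW a3@(1,3):SE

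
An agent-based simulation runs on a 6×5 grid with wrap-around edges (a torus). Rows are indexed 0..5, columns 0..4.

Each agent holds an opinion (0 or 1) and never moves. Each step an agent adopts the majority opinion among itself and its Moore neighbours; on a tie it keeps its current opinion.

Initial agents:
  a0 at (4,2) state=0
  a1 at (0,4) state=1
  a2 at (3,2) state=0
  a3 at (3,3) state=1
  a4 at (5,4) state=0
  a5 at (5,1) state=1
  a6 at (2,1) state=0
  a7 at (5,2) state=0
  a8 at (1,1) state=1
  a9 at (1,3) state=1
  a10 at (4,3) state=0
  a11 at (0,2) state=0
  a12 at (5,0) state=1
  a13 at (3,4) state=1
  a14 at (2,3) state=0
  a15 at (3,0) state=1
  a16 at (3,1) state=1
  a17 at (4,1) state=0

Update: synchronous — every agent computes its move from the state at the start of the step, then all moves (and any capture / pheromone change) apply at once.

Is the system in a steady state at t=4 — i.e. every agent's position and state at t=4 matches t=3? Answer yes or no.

t=1: a0@(4,2):0 a1@(0,4):1 a2@(3,2):0 a3@(3,3):0 a4@(5,4):0 a5@(5,1):0 a6@(2,1):1 a7@(5,2):0 a8@(1,1):0 a9@(1,3):1 a10@(4,3):0 a11@(0,2):1 a12@(5,0):1 a13@(3,4):1 a14@(2,3):1 a15@(3,0):1 a16@(3,1):0 a17@(4,1):0
t=2: a0@(4,2):0 a1@(0,4):1 a2@(3,2):0 a3@(3,3):0 a4@(5,4):0 a5@(5,1):0 a6@(2,1):0 a7@(5,2):0 a8@(1,1):1 a9@(1,3):1 a10@(4,3):0 a11@(0,2):0 a12@(5,0):0 a13@(3,4):1 a14@(2,3):1 a15@(3,0):1 a16@(3,1):0 a17@(4,1):0
t=3: a0@(4,2):0 a1@(0,4):1 a2@(3,2):0 a3@(3,3):0 a4@(5,4):0 a5@(5,1):0 a6@(2,1):0 a7@(5,2):0 a8@(1,1):0 a9@(1,3):1 a10@(4,3):0 a11@(0,2):0 a12@(5,0):0 a13@(3,4):1 a14@(2,3):1 a15@(3,0):0 a16@(3,1):0 a17@(4,1):0
t=4: a0@(4,2):0 a1@(0,4):1 a2@(3,2):0 a3@(3,3):0 a4@(5,4):0 a5@(5,1):0 a6@(2,1):0 a7@(5,2):0 a8@(1,1):0 a9@(1,3):1 a10@(4,3):0 a11@(0,2):0 a12@(5,0):0 a13@(3,4):0 a14@(2,3):1 a15@(3,0):0 a16@(3,1):0 a17@(4,1):0

no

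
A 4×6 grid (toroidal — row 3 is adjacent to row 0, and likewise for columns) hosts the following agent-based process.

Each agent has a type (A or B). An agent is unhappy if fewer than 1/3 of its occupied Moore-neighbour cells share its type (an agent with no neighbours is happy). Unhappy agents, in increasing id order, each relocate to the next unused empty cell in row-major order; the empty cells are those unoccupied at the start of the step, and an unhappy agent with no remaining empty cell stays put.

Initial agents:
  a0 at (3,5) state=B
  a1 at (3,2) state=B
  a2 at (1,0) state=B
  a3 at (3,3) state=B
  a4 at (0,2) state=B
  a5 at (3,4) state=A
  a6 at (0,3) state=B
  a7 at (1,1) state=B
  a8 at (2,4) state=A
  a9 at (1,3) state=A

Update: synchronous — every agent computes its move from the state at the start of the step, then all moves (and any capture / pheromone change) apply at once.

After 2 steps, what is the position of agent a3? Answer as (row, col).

(3, 3)

t=1: a0@(0,0):B a1@(3,2):B a2@(1,0):B a3@(3,3):B a4@(0,2):B a5@(0,1):A a6@(0,3):B a7@(1,1):B a8@(2,4):A a9@(1,3):A
t=2: a0@(0,0):B a1@(3,2):B a2@(1,0):B a3@(3,3):B a4@(0,2):B a5@(0,4):A a6@(0,3):B a7@(1,1):B a8@(2,4):A a9@(1,3):A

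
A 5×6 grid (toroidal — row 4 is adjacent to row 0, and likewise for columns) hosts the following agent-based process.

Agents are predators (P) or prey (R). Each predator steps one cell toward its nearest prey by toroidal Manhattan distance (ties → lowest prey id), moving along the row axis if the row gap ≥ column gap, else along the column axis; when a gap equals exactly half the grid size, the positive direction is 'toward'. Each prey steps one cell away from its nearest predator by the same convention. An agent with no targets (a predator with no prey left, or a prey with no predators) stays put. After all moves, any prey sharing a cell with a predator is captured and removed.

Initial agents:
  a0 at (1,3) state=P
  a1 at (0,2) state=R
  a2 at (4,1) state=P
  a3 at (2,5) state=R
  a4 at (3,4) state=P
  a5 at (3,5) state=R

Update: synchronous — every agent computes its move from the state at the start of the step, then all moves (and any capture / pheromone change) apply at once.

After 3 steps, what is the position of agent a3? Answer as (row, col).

(0, 0)

t=1: a0@(0,3):P a1@(4,2):R a2@(0,1):P a3@(1,5):R a4@(3,5):P a5@(3,0):R
t=2: a0@(4,3):P a1@(3,2):R a2@(4,1):P a3@(0,5):R a4@(3,0):P a5@(3,1):R
t=3: a0@(3,3):P a1@(2,2):R a2@(3,1):P a3@(0,0):R a4@(3,1):P a5@(2,1):R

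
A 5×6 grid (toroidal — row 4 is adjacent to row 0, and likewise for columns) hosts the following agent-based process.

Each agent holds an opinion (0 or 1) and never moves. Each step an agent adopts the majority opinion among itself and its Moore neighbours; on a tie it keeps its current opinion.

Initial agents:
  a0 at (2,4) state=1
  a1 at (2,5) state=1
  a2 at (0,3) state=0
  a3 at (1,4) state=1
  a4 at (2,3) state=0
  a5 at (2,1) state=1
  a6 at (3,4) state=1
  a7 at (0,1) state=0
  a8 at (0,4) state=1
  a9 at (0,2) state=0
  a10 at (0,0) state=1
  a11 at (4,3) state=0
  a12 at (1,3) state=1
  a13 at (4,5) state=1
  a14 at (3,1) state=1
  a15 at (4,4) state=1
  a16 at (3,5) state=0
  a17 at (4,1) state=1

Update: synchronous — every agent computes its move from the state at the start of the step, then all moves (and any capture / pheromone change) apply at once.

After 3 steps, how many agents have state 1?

t=1: a0@(2,4):1 a1@(2,5):1 a2@(0,3):1 a3@(1,4):1 a4@(2,3):1 a5@(2,1):1 a6@(3,4):1 a7@(0,1):0 a8@(0,4):1 a9@(0,2):0 a10@(0,0):1 a11@(4,3):0 a12@(1,3):1 a13@(4,5):1 a14@(3,1):1 a15@(4,4):1 a16@(3,5):1 a17@(4,1):1
t=2: a0@(2,4):1 a1@(2,5):1 a2@(0,3):1 a3@(1,4):1 a4@(2,3):1 a5@(2,1):1 a6@(3,4):1 a7@(0,1):0 a8@(0,4):1 a9@(0,2):0 a10@(0,0):1 a11@(4,3):1 a12@(1,3):1 a13@(4,5):1 a14@(3,1):1 a15@(4,4):1 a16@(3,5):1 a17@(4,1):1
t=3: a0@(2,4):1 a1@(2,5):1 a2@(0,3):1 a3@(1,4):1 a4@(2,3):1 a5@(2,1):1 a6@(3,4):1 a7@(0,1):0 a8@(0,4):1 a9@(0,2):1 a10@(0,0):1 a11@(4,3):1 a12@(1,3):1 a13@(4,5):1 a14@(3,1):1 a15@(4,4):1 a16@(3,5):1 a17@(4,1):1

17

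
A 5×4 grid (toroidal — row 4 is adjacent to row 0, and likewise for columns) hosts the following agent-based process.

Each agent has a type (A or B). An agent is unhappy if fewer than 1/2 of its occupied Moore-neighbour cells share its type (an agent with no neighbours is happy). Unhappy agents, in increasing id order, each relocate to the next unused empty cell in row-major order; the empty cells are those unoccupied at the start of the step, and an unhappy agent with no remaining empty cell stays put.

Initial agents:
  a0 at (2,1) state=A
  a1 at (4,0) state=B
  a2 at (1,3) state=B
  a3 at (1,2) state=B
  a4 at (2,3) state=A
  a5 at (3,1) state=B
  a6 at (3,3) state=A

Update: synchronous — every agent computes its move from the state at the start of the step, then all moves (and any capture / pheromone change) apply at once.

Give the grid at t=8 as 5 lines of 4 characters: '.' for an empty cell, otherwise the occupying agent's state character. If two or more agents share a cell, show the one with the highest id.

t=1: a0@(0,0):A a1@(4,0):B a2@(1,3):B a3@(0,1):B a4@(0,2):A a5@(3,1):B a6@(3,3):A
t=2: a0@(0,3):A a1@(4,0):B a2@(1,0):B a3@(1,1):B a4@(1,2):A a5@(3,1):B a6@(2,0):A
t=3: a0@(0,0):A a1@(4,0):B a2@(0,1):B a3@(0,2):B a4@(1,2):A a5@(3,1):B a6@(1,3):A
t=4: a0@(0,3):A a1@(4,0):B a2@(0,1):B a3@(1,0):B a4@(1,1):A a5@(3,1):B a6@(1,3):A
t=5: a0@(0,0):A a1@(4,0):B a2@(0,1):B a3@(0,2):B a4@(1,2):A a5@(3,1):B a6@(1,3):A
t=6: a0@(0,3):A a1@(4,0):B a2@(0,1):B a3@(1,0):B a4@(1,1):A a5@(3,1):B a6@(1,3):A
t=7: a0@(0,0):A a1@(4,0):B a2@(0,1):B a3@(0,2):B a4@(1,2):A a5@(3,1):B a6@(1,3):A
t=8: a0@(0,3):A a1@(4,0):B a2@(0,1):B a3@(1,0):B a4@(1,1):A a5@(3,1):B a6@(1,3):A

.B.A
BA.A
....
.B..
B...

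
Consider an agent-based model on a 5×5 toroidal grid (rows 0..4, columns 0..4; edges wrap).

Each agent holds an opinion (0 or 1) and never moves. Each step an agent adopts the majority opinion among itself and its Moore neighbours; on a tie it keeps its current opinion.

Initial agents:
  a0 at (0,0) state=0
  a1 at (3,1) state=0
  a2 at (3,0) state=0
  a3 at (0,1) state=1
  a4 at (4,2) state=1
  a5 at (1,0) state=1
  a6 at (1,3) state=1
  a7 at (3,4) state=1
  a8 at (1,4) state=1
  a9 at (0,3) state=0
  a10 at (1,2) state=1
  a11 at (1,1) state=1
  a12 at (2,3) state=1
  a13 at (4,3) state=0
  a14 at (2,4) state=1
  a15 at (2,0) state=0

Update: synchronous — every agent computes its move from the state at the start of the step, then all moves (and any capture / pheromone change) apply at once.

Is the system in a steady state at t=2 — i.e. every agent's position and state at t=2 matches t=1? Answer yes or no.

t=1: a0@(0,0):1 a1@(3,1):0 a2@(3,0):0 a3@(0,1):1 a4@(4,2):0 a5@(1,0):1 a6@(1,3):1 a7@(3,4):1 a8@(1,4):1 a9@(0,3):1 a10@(1,2):1 a11@(1,1):1 a12@(2,3):1 a13@(4,3):0 a14@(2,4):1 a15@(2,0):1
t=2: a0@(0,0):1 a1@(3,1):0 a2@(3,0):1 a3@(0,1):1 a4@(4,2):0 a5@(1,0):1 a6@(1,3):1 a7@(3,4):1 a8@(1,4):1 a9@(0,3):1 a10@(1,2):1 a11@(1,1):1 a12@(2,3):1 a13@(4,3):0 a14@(2,4):1 a15@(2,0):1

no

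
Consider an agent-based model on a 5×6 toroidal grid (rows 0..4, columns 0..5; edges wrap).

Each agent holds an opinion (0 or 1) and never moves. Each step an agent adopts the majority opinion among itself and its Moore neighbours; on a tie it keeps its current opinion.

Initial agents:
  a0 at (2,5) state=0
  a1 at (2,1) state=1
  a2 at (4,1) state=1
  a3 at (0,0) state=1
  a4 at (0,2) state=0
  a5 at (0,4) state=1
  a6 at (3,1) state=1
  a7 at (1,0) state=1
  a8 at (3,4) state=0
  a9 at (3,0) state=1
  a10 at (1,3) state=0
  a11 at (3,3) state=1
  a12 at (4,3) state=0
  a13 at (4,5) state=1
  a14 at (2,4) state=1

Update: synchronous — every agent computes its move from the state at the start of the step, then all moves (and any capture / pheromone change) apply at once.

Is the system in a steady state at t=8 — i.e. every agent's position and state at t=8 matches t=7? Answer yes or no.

yes

t=1: a0@(2,5):1 a1@(2,1):1 a2@(4,1):1 a3@(0,0):1 a4@(0,2):0 a5@(0,4):1 a6@(3,1):1 a7@(1,0):1 a8@(3,4):0 a9@(3,0):1 a10@(1,3):0 a11@(3,3):1 a12@(4,3):0 a13@(4,5):1 a14@(2,4):0
t=2: a0@(2,5):1 a1@(2,1):1 a2@(4,1):1 a3@(0,0):1 a4@(0,2):0 a5@(0,4):1 a6@(3,1):1 a7@(1,0):1 a8@(3,4):0 a9@(3,0):1 a10@(1,3):0 a11@(3,3):0 a12@(4,3):0 a13@(4,5):1 a14@(2,4):0
t=3: (unchanged — steady state)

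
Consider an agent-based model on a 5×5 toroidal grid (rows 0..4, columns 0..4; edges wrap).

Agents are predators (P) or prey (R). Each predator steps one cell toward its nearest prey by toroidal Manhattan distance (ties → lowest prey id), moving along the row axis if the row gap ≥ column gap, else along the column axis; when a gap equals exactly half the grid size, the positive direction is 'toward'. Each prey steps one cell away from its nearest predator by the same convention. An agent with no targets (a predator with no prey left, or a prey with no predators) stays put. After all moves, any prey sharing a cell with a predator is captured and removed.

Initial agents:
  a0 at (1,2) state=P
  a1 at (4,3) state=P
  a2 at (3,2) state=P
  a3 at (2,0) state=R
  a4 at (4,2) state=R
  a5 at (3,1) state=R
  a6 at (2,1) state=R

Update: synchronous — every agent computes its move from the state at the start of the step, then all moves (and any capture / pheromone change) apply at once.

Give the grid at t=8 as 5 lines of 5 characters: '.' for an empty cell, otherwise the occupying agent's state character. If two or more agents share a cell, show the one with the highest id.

.....
.....
.....
RR..R
PP...

t=1: a0@(0,2):P a1@(4,2):P a2@(4,2):P a3@(2,4):R a4@(4,1):R a5@(3,0):R a6@(3,1):R
t=2: a0@(4,2):P a1@(4,1):P a2@(4,1):P a3@(3,4):R a4@(4,0):R a5@(3,4):R a6@(2,1):R
t=3: a0@(4,1):P a1@(4,0):P a2@(4,0):P a3@(3,0):R a4@(4,4):R a5@(3,0):R a6@(1,1):R
t=4: a0@(3,1):P a1@(3,0):P a2@(3,0):P a3@(2,0):R a4@(4,3):R a5@(2,0):R a6@(2,1):R
t=5: a0@(2,1):P a1@(2,0):P a2@(2,0):P a3@(1,0):R a4@(4,4):R a5@(1,0):R a6@(1,1):R
t=6: a0@(1,1):P a1@(1,0):P a2@(1,0):P a3@(0,0):R a4@(0,4):R a5@(0,0):R a6@(0,1):R
t=7: a0@(0,1):P a1@(0,0):P a2@(0,0):P a3@(4,0):R a4@(4,4):R a5@(4,0):R a6@(4,1):R
t=8: a0@(4,1):P a1@(4,0):P a2@(4,0):P a3@(3,0):R a4@(3,4):R a5@(3,0):R a6@(3,1):R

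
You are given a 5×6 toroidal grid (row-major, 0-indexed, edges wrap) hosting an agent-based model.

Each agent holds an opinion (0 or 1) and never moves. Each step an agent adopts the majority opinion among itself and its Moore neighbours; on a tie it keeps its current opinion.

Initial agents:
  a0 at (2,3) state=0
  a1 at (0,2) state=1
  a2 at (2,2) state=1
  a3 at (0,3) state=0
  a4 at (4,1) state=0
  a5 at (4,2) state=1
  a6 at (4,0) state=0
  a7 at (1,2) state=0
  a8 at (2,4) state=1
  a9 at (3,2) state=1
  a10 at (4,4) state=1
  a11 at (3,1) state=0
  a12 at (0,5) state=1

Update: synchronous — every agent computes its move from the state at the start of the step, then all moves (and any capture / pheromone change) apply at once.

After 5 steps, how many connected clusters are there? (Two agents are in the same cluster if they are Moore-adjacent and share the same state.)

t=1: a0@(2,3):1 a1@(0,2):0 a2@(2,2):0 a3@(0,3):1 a4@(4,1):0 a5@(4,2):1 a6@(4,0):0 a7@(1,2):0 a8@(2,4):1 a9@(3,2):1 a10@(4,4):1 a11@(3,1):0 a12@(0,5):1
t=2: (unchanged — steady state)

2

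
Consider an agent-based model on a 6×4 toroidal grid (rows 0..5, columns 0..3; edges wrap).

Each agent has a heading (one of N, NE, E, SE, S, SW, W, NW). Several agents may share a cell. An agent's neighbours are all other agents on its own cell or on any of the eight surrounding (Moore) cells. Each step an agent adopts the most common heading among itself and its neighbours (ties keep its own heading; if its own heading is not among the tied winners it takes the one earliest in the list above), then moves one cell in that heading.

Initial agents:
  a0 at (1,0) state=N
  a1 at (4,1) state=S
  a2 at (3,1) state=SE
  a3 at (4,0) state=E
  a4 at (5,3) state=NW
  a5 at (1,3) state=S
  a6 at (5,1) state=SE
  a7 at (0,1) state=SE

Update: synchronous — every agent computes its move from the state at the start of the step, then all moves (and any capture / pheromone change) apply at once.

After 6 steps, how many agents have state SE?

7

t=1: a0@(0,0):N a1@(5,2):SE a2@(4,2):SE a3@(5,1):SE a4@(4,2):NW a5@(2,3):S a6@(0,2):SE a7@(1,2):SE
t=2: a0@(5,0):N a1@(0,3):SE a2@(5,3):SE a3@(0,2):SE a4@(5,3):SE a5@(3,3):S a6@(1,3):SE a7@(2,3):SE
t=3: a0@(0,1):SE a1@(1,0):SE a2@(0,0):SE a3@(1,3):SE a4@(0,0):SE a5@(4,3):S a6@(2,0):SE a7@(3,0):SE
t=4: a0@(1,2):SE a1@(2,1):SE a2@(1,1):SE a3@(2,0):SE a4@(1,1):SE a5@(5,3):S a6@(3,1):SE a7@(4,1):SE
t=5: a0@(2,3):SE a1@(3,2):SE a2@(2,2):SE a3@(3,1):SE a4@(2,2):SE a5@(0,3):S a6@(4,2):SE a7@(5,2):SE
t=6: a0@(3,0):SE a1@(4,3):SE a2@(3,3):SE a3@(4,2):SE a4@(3,3):SE a5@(1,3):S a6@(5,3):SE a7@(0,3):SE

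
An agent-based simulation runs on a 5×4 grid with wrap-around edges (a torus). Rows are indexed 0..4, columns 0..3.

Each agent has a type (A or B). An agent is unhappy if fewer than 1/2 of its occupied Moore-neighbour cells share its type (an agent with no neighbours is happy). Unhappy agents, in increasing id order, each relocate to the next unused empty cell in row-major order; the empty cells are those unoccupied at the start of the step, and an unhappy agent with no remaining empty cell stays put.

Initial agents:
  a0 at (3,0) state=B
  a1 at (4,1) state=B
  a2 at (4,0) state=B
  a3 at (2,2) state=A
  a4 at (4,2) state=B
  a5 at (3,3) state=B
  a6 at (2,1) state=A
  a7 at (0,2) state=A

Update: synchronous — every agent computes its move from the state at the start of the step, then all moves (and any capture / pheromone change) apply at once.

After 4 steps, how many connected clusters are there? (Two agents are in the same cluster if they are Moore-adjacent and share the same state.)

t=1: a0@(3,0):B a1@(4,1):B a2@(4,0):B a3@(2,2):A a4@(4,2):B a5@(3,3):B a6@(2,1):A a7@(0,0):A
t=2: a0@(3,0):B a1@(4,1):B a2@(4,0):B a3@(2,2):A a4@(4,2):B a5@(3,3):B a6@(2,1):A a7@(0,1):A
t=3: a0@(3,0):B a1@(4,1):B a2@(4,0):B a3@(2,2):A a4@(4,2):B a5@(3,3):B a6@(2,1):A a7@(0,0):A
t=4: a0@(3,0):B a1@(4,1):B a2@(4,0):B a3@(2,2):A a4@(4,2):B a5@(3,3):B a6@(2,1):A a7@(0,1):A

3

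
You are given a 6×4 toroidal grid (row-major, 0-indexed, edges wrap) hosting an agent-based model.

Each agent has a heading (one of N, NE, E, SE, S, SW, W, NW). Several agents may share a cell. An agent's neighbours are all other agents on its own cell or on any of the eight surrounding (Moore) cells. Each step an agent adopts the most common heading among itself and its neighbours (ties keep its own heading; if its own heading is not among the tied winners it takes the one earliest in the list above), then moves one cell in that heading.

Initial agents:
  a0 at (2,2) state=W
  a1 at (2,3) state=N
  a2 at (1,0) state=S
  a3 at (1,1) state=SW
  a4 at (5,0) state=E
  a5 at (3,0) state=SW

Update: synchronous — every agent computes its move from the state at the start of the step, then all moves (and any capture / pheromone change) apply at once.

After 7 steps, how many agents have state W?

t=1: a0@(2,1):W a1@(1,3):N a2@(2,0):S a3@(2,0):SW a4@(5,1):E a5@(4,3):SW
t=2: a0@(2,0):W a1@(0,3):N a2@(3,0):S a3@(3,3):SW a4@(5,2):E a5@(5,2):SW
t=3: a0@(2,3):W a1@(5,3):N a2@(4,0):S a3@(4,2):SW a4@(5,3):E a5@(0,1):SW
t=4: a0@(2,2):W a1@(4,3):N a2@(5,0):S a3@(5,1):SW a4@(5,0):E a5@(1,0):SW
t=5: a0@(2,1):W a1@(3,3):N a2@(0,0):S a3@(0,0):SW a4@(5,1):E a5@(2,3):SW
t=6: a0@(2,0):W a1@(2,3):N a2@(1,0):S a3@(1,3):SW a4@(5,2):E a5@(3,2):SW
t=7: a0@(2,3):W a1@(3,2):SW a2@(2,0):S a3@(2,2):SW a4@(5,3):E a5@(4,1):SW

1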